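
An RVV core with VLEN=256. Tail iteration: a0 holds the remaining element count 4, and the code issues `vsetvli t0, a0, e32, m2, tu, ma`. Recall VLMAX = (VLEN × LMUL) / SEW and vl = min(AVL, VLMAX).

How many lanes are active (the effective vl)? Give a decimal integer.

vl = 4

VLMAX = (256 × 2) / 32 = 16 lanes
vl = min(AVL, VLMAX) = min(4, 16) = 4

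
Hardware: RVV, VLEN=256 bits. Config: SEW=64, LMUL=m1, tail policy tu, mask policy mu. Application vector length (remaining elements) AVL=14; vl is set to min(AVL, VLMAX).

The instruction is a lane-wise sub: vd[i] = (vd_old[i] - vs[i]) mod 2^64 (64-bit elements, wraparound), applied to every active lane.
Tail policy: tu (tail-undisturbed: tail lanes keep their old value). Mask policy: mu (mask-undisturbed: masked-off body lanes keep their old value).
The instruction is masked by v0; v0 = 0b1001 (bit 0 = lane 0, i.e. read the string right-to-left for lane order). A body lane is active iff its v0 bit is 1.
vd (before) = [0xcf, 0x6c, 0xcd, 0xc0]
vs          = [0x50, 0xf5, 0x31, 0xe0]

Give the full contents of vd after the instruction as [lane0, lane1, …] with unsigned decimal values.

vd = [127, 108, 205, 18446744073709551584]

VLMAX = VLEN×LMUL/SEW = 256×1/64 = 4
vl = min(AVL, VLMAX) = min(14, 4) = 4
  i=0: sub(0xcf,0x50) → 127
  i=1: mask-off/keep → 108
  i=2: mask-off/keep → 205
  i=3: sub(0xc0,0xe0) → 18446744073709551584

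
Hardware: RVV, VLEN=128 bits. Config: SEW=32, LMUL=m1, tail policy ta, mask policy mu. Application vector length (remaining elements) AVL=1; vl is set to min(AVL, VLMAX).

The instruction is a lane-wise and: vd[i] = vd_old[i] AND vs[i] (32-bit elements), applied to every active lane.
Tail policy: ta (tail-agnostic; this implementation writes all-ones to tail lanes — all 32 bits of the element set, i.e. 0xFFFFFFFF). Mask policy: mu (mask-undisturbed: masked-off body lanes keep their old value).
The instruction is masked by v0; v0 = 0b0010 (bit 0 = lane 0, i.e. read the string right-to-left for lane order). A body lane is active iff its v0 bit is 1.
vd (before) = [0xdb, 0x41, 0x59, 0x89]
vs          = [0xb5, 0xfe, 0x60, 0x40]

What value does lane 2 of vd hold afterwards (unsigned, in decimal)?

VLMAX = VLEN×LMUL/SEW = 128×1/32 = 4
vl = min(AVL, VLMAX) = min(1, 4) = 1
lane  0: mask-off/keep ⇒ 0xdb
lane  1: tail/ones ⇒ 0xffffffff
lane  2: tail/ones ⇒ 0xffffffff
lane  3: tail/ones ⇒ 0xffffffff

vd[2] = 4294967295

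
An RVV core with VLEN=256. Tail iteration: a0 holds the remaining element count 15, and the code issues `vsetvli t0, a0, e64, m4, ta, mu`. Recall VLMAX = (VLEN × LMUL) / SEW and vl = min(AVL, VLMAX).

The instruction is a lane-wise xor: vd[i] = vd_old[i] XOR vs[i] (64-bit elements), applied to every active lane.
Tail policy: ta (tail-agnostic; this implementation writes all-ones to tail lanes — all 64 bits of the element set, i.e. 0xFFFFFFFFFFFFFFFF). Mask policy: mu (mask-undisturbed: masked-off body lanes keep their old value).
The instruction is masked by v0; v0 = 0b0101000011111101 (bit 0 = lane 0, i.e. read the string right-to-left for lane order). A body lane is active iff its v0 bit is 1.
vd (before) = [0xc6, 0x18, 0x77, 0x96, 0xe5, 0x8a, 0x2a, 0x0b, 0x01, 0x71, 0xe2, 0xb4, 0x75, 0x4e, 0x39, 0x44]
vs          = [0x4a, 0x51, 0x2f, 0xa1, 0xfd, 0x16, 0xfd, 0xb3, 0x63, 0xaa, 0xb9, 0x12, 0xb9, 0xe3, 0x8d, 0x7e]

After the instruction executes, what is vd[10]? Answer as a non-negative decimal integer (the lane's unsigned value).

vd[10] = 226

lanes per group: 256·4/64 = 16
AVL=15 ≤ VLMAX=16, so vl = 15
[0] xor(0xc6,0x4a) = 0x8c
[1] mask-off/keep = 0x18
[2] xor(0x77,0x2f) = 0x58
[3] xor(0x96,0xa1) = 0x37
[4] xor(0xe5,0xfd) = 0x18
[5] xor(0x8a,0x16) = 0x9c
[6] xor(0x2a,0xfd) = 0xd7
[7] xor(0x0b,0xb3) = 0xb8
[8] mask-off/keep = 0x01
[9] mask-off/keep = 0x71
[10] mask-off/keep = 0xe2
[11] mask-off/keep = 0xb4
[12] xor(0x75,0xb9) = 0xcc
[13] mask-off/keep = 0x4e
[14] xor(0x39,0x8d) = 0xb4
[15] tail/ones = 0xffffffffffffffff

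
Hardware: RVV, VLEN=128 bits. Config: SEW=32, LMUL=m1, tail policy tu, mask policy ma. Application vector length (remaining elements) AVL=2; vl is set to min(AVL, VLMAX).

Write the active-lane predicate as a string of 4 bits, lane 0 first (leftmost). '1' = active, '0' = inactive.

VLMAX = VLEN×LMUL/SEW = 128×1/32 = 4
vl = min(AVL, VLMAX) = min(2, 4) = 2
bits (lane 0 leftmost): 1100

predicate = 1100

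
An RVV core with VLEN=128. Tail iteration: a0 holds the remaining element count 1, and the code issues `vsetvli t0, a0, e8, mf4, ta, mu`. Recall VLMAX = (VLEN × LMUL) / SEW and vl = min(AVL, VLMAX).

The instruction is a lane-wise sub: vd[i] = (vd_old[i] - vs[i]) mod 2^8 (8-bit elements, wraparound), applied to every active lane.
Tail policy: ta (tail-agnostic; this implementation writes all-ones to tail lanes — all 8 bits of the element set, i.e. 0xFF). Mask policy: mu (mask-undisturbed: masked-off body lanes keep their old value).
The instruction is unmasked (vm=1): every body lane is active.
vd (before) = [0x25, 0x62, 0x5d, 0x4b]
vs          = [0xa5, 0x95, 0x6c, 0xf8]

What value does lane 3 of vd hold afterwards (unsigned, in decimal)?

VLMAX = (128 × 1/4) / 8 = 4 lanes
vl ← min(1, 4) = 1
lane  0: sub(0x25,0xa5) ⇒ 0x80
lane  1: tail/ones ⇒ 0xff
lane  2: tail/ones ⇒ 0xff
lane  3: tail/ones ⇒ 0xff

vd[3] = 255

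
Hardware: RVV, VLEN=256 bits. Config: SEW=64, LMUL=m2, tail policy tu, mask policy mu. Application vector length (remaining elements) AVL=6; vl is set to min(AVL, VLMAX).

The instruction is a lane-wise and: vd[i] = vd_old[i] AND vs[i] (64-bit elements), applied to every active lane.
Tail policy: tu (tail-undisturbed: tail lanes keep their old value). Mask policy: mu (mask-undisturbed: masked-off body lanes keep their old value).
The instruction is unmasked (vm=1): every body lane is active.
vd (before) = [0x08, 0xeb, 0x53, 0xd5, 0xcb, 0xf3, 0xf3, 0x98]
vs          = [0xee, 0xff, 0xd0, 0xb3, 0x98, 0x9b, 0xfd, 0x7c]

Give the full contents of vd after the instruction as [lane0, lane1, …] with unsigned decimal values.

vd = [8, 235, 80, 145, 136, 147, 243, 152]

VLMAX = (256 × 2) / 64 = 8 lanes
vl ← min(6, 8) = 6
[0] and(0x08,0xee) = 0x08
[1] and(0xeb,0xff) = 0xeb
[2] and(0x53,0xd0) = 0x50
[3] and(0xd5,0xb3) = 0x91
[4] and(0xcb,0x98) = 0x88
[5] and(0xf3,0x9b) = 0x93
[6] tail/keep = 0xf3
[7] tail/keep = 0x98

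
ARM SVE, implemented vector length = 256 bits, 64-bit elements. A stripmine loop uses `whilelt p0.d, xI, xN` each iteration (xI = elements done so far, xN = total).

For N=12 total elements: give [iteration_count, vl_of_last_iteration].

[iterations, last_vl] = [3, 4]

256-bit reg / 64-bit elem → 4 lanes
12 elements at 4/iter → 3 passes, remainder 4 on the last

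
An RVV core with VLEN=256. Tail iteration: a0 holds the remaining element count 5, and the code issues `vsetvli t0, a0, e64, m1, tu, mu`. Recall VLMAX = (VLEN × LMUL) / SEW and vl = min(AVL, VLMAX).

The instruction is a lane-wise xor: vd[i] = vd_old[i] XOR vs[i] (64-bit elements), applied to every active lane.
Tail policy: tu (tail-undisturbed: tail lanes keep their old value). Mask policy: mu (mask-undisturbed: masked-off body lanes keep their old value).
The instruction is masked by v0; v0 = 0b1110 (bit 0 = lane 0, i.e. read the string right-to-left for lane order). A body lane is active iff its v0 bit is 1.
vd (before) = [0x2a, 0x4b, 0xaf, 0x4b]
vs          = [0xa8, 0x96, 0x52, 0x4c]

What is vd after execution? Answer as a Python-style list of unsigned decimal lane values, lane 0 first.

vd = [42, 221, 253, 7]

lanes per group: 256·1/64 = 4
vl = min(AVL, VLMAX) = min(5, 4) = 4
lane  0: mask-off/keep ⇒ 0x2a
lane  1: xor(0x4b,0x96) ⇒ 0xdd
lane  2: xor(0xaf,0x52) ⇒ 0xfd
lane  3: xor(0x4b,0x4c) ⇒ 0x07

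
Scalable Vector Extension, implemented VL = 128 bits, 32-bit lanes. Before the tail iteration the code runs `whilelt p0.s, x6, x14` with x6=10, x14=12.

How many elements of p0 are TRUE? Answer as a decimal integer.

vl = 2

128-bit reg / 32-bit elem → 4 lanes
whilelt: lane j active iff 10+j < 12 → j < 2 → 2 active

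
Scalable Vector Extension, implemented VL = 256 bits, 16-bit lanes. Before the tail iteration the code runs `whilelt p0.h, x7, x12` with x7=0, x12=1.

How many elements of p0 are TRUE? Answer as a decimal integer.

256-bit reg / 16-bit elem → 16 lanes
whilelt: lane j active iff 0+j < 1 → j < 1 → 1 active

vl = 1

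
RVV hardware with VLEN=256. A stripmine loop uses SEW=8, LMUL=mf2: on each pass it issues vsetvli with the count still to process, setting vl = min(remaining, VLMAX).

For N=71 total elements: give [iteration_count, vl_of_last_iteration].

VLMAX = VLEN×LMUL/SEW = 256×1/2/8 = 16
71 elements at 16/iter → 5 passes, remainder 7 on the last

[iterations, last_vl] = [5, 7]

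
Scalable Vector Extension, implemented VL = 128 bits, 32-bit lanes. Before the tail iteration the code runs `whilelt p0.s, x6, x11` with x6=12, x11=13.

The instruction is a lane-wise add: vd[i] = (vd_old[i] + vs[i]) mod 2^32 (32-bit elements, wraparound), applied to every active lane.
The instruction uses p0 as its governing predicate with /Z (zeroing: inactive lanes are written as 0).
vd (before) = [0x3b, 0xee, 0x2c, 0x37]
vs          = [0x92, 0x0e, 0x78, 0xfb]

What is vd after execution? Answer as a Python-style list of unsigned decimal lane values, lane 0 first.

vd = [205, 0, 0, 0]

128-bit reg / 32-bit elem → 4 lanes
active while 12+j < 13, i.e. j ∈ [0,1) capped at 4 ⇒ 1
vd[0] add(0x3b,0x92) -> 0xcd
vd[1] tail/zero -> 0x00
vd[2] tail/zero -> 0x00
vd[3] tail/zero -> 0x00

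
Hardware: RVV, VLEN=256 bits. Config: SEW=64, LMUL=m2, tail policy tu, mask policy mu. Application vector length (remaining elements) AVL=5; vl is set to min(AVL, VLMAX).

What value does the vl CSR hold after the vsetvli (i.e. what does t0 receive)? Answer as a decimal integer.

lanes per group: 256·2/64 = 8
AVL=5 ≤ VLMAX=8, so vl = 5

vl = 5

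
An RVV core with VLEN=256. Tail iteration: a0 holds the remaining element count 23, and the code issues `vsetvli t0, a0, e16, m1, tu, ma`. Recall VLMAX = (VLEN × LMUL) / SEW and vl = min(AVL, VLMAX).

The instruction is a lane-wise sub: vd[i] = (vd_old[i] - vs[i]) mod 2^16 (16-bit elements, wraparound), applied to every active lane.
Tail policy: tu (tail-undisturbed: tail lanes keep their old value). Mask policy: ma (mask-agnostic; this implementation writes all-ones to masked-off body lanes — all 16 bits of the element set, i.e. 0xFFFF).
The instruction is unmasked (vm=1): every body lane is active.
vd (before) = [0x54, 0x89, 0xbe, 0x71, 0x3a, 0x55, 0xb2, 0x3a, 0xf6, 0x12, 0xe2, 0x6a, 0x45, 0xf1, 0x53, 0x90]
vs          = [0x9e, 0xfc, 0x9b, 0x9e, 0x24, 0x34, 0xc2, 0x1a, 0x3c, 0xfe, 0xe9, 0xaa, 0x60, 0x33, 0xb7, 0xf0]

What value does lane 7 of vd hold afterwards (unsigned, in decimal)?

VLMAX = (256 × 1) / 16 = 16 lanes
vl = min(AVL, VLMAX) = min(23, 16) = 16
vd[0] sub(0x54,0x9e) -> 0xffb6
vd[1] sub(0x89,0xfc) -> 0xff8d
vd[2] sub(0xbe,0x9b) -> 0x23
vd[3] sub(0x71,0x9e) -> 0xffd3
vd[4] sub(0x3a,0x24) -> 0x16
vd[5] sub(0x55,0x34) -> 0x21
vd[6] sub(0xb2,0xc2) -> 0xfff0
vd[7] sub(0x3a,0x1a) -> 0x20
vd[8] sub(0xf6,0x3c) -> 0xba
vd[9] sub(0x12,0xfe) -> 0xff14
vd[10] sub(0xe2,0xe9) -> 0xfff9
vd[11] sub(0x6a,0xaa) -> 0xffc0
vd[12] sub(0x45,0x60) -> 0xffe5
vd[13] sub(0xf1,0x33) -> 0xbe
vd[14] sub(0x53,0xb7) -> 0xff9c
vd[15] sub(0x90,0xf0) -> 0xffa0

vd[7] = 32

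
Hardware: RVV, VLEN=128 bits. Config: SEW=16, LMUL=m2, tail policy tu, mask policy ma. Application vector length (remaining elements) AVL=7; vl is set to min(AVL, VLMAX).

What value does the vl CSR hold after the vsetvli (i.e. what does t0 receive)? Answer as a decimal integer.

vl = 7

VLMAX = (128 × 2) / 16 = 16 lanes
vl ← min(7, 16) = 7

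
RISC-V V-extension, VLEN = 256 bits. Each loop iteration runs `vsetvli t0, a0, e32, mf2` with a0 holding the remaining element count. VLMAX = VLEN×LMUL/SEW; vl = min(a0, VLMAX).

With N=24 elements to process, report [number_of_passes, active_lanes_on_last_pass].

[iterations, last_vl] = [6, 4]

VLMAX = VLEN×LMUL/SEW = 256×1/2/32 = 4
iterations = ceil(24/4) = 6; final-pass vl = 4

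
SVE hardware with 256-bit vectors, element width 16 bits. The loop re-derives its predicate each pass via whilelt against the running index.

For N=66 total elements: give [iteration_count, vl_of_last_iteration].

[iterations, last_vl] = [5, 2]

register lanes = 256/16 = 16
66 elements at 16/iter → 5 passes, remainder 2 on the last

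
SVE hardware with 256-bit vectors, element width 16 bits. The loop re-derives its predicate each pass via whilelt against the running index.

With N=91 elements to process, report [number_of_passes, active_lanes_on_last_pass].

[iterations, last_vl] = [6, 11]

256-bit reg / 16-bit elem → 16 lanes
iterations = ceil(91/16) = 6; final-pass vl = 11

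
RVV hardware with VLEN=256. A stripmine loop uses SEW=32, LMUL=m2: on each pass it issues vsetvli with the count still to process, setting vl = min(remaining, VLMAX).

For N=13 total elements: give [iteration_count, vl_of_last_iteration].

[iterations, last_vl] = [1, 13]

VLMAX = (256 × 2) / 32 = 16 lanes
13 elements at 16/iter → 1 passes, remainder 13 on the last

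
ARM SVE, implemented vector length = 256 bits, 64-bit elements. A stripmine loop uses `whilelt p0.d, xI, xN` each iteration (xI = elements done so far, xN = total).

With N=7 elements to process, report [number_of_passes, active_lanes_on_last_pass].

256-bit reg / 64-bit elem → 4 lanes
7 elements at 4/iter → 2 passes, remainder 3 on the last

[iterations, last_vl] = [2, 3]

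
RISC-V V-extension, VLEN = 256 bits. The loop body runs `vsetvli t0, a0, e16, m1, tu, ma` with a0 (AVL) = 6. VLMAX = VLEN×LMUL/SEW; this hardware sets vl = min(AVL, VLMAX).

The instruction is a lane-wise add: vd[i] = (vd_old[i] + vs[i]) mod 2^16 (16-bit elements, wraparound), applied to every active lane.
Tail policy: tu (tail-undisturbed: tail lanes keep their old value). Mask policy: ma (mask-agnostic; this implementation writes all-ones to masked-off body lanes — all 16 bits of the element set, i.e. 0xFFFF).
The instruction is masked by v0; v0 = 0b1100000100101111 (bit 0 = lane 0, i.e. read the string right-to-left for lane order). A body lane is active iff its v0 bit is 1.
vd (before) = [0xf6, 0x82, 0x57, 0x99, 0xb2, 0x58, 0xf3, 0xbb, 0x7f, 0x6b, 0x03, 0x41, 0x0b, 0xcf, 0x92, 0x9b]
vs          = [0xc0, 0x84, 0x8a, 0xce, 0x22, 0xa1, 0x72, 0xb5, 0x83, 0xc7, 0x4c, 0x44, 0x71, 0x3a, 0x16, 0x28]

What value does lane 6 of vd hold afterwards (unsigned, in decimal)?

vd[6] = 243

VLMAX = (256 × 1) / 16 = 16 lanes
vl ← min(6, 16) = 6
lane  0: add(0xf6,0xc0) ⇒ 0x1b6
lane  1: add(0x82,0x84) ⇒ 0x106
lane  2: add(0x57,0x8a) ⇒ 0xe1
lane  3: add(0x99,0xce) ⇒ 0x167
lane  4: mask-off/ones ⇒ 0xffff
lane  5: add(0x58,0xa1) ⇒ 0xf9
lane  6: tail/keep ⇒ 0xf3
lane  7: tail/keep ⇒ 0xbb
lane  8: tail/keep ⇒ 0x7f
lane  9: tail/keep ⇒ 0x6b
lane 10: tail/keep ⇒ 0x03
lane 11: tail/keep ⇒ 0x41
lane 12: tail/keep ⇒ 0x0b
lane 13: tail/keep ⇒ 0xcf
lane 14: tail/keep ⇒ 0x92
lane 15: tail/keep ⇒ 0x9b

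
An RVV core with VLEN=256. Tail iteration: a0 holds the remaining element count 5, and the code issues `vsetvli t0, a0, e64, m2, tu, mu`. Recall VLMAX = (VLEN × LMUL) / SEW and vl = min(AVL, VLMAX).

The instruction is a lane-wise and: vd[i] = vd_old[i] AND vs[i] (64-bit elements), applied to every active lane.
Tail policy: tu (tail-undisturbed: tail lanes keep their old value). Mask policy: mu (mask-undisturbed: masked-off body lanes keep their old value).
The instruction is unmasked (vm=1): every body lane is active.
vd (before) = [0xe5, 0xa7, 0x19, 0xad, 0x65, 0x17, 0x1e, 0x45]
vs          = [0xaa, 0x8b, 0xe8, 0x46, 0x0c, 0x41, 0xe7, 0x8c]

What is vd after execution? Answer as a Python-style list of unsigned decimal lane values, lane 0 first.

vd = [160, 131, 8, 4, 4, 23, 30, 69]

lanes per group: 256·2/64 = 8
vl = min(AVL, VLMAX) = min(5, 8) = 5
vd[0] and(0xe5,0xaa) -> 0xa0
vd[1] and(0xa7,0x8b) -> 0x83
vd[2] and(0x19,0xe8) -> 0x08
vd[3] and(0xad,0x46) -> 0x04
vd[4] and(0x65,0x0c) -> 0x04
vd[5] tail/keep -> 0x17
vd[6] tail/keep -> 0x1e
vd[7] tail/keep -> 0x45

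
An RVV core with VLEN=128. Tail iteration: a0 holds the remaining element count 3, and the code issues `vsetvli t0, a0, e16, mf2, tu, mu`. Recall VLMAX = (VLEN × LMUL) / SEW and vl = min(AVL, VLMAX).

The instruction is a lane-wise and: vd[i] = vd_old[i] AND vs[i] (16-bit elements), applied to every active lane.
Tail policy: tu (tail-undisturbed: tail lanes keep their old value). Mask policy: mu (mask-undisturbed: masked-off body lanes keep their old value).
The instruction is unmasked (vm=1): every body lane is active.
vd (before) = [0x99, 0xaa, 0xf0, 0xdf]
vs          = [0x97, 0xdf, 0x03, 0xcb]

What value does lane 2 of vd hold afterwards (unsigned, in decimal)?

VLMAX = VLEN×LMUL/SEW = 128×1/2/16 = 4
vl = min(AVL, VLMAX) = min(3, 4) = 3
  i=0: and(0x99,0x97) → 145
  i=1: and(0xaa,0xdf) → 138
  i=2: and(0xf0,0x03) → 0
  i=3: tail/keep → 223

vd[2] = 0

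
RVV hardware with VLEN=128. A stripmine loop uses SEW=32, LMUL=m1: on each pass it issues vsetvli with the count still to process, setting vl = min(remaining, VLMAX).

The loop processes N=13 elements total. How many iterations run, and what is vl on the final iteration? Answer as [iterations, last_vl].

VLMAX = (128 × 1) / 32 = 4 lanes
N=13: ⌈13/4⌉ = 4 iters; last vl = 13 − 3×4 = 1

[iterations, last_vl] = [4, 1]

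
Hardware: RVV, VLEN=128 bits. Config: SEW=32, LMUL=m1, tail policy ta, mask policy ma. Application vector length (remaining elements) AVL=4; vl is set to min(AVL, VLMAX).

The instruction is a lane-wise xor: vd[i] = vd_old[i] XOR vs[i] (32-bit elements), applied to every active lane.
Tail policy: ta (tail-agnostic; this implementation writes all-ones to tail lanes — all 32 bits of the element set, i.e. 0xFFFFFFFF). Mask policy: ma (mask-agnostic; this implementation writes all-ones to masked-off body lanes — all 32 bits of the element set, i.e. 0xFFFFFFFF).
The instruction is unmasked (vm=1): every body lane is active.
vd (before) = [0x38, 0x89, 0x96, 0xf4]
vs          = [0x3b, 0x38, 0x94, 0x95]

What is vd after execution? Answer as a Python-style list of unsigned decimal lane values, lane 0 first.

vd = [3, 177, 2, 97]

VLMAX = (128 × 1) / 32 = 4 lanes
vl = min(AVL, VLMAX) = min(4, 4) = 4
vd[0] xor(0x38,0x3b) -> 0x03
vd[1] xor(0x89,0x38) -> 0xb1
vd[2] xor(0x96,0x94) -> 0x02
vd[3] xor(0xf4,0x95) -> 0x61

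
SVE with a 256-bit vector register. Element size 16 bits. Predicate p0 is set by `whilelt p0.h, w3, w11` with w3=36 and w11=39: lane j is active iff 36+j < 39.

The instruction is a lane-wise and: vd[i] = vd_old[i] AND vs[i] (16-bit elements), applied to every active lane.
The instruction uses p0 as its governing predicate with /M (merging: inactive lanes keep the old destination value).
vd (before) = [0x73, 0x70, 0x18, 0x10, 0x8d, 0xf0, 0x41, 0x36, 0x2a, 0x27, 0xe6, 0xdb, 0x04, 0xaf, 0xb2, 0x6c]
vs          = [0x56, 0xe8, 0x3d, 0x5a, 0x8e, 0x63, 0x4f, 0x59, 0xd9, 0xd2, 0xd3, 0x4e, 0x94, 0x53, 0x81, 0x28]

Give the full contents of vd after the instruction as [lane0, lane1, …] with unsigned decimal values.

lane count: 256 div 16 = 16
active while 36+j < 39, i.e. j ∈ [0,3) capped at 16 ⇒ 3
lane  0: and(0x73,0x56) ⇒ 0x52
lane  1: and(0x70,0xe8) ⇒ 0x60
lane  2: and(0x18,0x3d) ⇒ 0x18
lane  3: tail/keep ⇒ 0x10
lane  4: tail/keep ⇒ 0x8d
lane  5: tail/keep ⇒ 0xf0
lane  6: tail/keep ⇒ 0x41
lane  7: tail/keep ⇒ 0x36
lane  8: tail/keep ⇒ 0x2a
lane  9: tail/keep ⇒ 0x27
lane 10: tail/keep ⇒ 0xe6
lane 11: tail/keep ⇒ 0xdb
lane 12: tail/keep ⇒ 0x04
lane 13: tail/keep ⇒ 0xaf
lane 14: tail/keep ⇒ 0xb2
lane 15: tail/keep ⇒ 0x6c

vd = [82, 96, 24, 16, 141, 240, 65, 54, 42, 39, 230, 219, 4, 175, 178, 108]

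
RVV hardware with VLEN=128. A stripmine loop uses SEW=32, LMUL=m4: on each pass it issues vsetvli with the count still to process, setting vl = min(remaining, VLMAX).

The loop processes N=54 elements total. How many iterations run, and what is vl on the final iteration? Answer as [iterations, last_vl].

[iterations, last_vl] = [4, 6]

lanes per group: 128·4/32 = 16
iterations = ceil(54/16) = 4; final-pass vl = 6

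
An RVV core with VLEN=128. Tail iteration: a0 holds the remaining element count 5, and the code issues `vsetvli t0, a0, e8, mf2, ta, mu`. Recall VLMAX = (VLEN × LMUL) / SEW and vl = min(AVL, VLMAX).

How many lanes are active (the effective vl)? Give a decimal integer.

lanes per group: 128·1/2/8 = 8
AVL=5 ≤ VLMAX=8, so vl = 5

vl = 5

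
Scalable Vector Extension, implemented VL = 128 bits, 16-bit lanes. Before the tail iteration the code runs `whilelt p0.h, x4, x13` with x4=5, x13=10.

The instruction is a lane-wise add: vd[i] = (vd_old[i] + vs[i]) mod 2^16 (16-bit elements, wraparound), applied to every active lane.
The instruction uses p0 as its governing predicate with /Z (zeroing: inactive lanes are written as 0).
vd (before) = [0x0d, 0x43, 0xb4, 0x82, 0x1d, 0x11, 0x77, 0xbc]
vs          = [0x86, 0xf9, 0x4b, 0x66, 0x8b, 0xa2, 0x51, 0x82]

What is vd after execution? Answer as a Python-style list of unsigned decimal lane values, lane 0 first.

vd = [147, 316, 255, 232, 168, 0, 0, 0]

128-bit reg / 16-bit elem → 8 lanes
active while 5+j < 10, i.e. j ∈ [0,5) capped at 8 ⇒ 5
vd[0] add(0x0d,0x86) -> 0x93
vd[1] add(0x43,0xf9) -> 0x13c
vd[2] add(0xb4,0x4b) -> 0xff
vd[3] add(0x82,0x66) -> 0xe8
vd[4] add(0x1d,0x8b) -> 0xa8
vd[5] tail/zero -> 0x00
vd[6] tail/zero -> 0x00
vd[7] tail/zero -> 0x00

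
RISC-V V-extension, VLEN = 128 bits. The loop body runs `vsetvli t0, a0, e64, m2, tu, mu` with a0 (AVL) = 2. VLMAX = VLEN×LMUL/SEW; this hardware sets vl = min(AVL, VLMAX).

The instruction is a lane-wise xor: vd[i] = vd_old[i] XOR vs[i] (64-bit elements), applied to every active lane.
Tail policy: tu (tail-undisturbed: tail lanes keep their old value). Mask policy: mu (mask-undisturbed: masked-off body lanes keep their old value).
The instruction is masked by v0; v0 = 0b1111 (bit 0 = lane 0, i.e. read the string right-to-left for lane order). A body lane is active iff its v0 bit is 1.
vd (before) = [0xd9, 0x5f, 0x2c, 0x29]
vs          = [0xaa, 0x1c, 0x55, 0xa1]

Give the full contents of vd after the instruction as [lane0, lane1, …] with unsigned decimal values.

lanes per group: 128·2/64 = 4
AVL=2 ≤ VLMAX=4, so vl = 2
[0] xor(0xd9,0xaa) = 0x73
[1] xor(0x5f,0x1c) = 0x43
[2] tail/keep = 0x2c
[3] tail/keep = 0x29

vd = [115, 67, 44, 41]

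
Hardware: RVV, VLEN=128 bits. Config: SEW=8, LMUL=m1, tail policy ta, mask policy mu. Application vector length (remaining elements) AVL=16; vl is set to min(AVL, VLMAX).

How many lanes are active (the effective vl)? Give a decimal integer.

vl = 16

VLMAX = VLEN×LMUL/SEW = 128×1/8 = 16
vl = min(AVL, VLMAX) = min(16, 16) = 16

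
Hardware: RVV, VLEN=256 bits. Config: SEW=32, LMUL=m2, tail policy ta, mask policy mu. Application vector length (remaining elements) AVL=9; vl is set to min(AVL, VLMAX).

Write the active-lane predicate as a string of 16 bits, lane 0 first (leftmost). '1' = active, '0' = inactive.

predicate = 1111111110000000

VLMAX = VLEN×LMUL/SEW = 256×2/32 = 16
vl ← min(9, 16) = 9
bits (lane 0 leftmost): 1111111110000000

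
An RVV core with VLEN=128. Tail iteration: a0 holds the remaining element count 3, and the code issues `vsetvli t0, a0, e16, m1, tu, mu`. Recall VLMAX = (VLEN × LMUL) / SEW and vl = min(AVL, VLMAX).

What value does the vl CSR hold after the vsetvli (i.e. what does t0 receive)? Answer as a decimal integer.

VLMAX = VLEN×LMUL/SEW = 128×1/16 = 8
vl = min(AVL, VLMAX) = min(3, 8) = 3

vl = 3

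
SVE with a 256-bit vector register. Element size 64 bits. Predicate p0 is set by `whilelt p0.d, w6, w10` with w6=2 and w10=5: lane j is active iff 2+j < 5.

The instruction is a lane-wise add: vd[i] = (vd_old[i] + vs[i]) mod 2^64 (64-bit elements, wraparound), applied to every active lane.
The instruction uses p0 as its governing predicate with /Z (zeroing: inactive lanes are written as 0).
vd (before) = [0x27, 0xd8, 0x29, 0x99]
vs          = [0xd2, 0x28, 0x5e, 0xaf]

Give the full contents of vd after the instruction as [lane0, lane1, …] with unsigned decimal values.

lane count: 256 div 64 = 4
p0[j] = (2+j < 5); true for j=0..2 → 3 lanes set
vd[0] add(0x27,0xd2) -> 0xf9
vd[1] add(0xd8,0x28) -> 0x100
vd[2] add(0x29,0x5e) -> 0x87
vd[3] tail/zero -> 0x00

vd = [249, 256, 135, 0]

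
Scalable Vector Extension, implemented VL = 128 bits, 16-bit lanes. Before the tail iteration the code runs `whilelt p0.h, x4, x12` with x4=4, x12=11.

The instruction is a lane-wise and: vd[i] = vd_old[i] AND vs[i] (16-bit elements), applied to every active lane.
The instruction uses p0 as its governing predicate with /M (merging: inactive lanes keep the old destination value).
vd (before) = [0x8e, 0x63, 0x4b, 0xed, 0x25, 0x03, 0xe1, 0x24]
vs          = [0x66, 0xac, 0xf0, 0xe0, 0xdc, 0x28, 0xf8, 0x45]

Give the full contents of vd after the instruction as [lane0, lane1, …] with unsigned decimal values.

vd = [6, 32, 64, 224, 4, 0, 224, 36]

128-bit reg / 16-bit elem → 8 lanes
p0[j] = (4+j < 11); true for j=0..6 → 7 lanes set
[0] and(0x8e,0x66) = 0x06
[1] and(0x63,0xac) = 0x20
[2] and(0x4b,0xf0) = 0x40
[3] and(0xed,0xe0) = 0xe0
[4] and(0x25,0xdc) = 0x04
[5] and(0x03,0x28) = 0x00
[6] and(0xe1,0xf8) = 0xe0
[7] tail/keep = 0x24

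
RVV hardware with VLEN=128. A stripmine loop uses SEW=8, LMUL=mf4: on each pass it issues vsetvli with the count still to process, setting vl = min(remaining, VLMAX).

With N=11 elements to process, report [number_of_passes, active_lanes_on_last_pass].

lanes per group: 128·1/4/8 = 4
N=11: ⌈11/4⌉ = 3 iters; last vl = 11 − 2×4 = 3

[iterations, last_vl] = [3, 3]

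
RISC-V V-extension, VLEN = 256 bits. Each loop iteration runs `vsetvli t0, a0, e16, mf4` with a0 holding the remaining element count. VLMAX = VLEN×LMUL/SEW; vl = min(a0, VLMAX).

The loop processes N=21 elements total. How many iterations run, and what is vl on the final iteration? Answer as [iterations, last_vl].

lanes per group: 256·1/4/16 = 4
N=21: ⌈21/4⌉ = 6 iters; last vl = 21 − 5×4 = 1

[iterations, last_vl] = [6, 1]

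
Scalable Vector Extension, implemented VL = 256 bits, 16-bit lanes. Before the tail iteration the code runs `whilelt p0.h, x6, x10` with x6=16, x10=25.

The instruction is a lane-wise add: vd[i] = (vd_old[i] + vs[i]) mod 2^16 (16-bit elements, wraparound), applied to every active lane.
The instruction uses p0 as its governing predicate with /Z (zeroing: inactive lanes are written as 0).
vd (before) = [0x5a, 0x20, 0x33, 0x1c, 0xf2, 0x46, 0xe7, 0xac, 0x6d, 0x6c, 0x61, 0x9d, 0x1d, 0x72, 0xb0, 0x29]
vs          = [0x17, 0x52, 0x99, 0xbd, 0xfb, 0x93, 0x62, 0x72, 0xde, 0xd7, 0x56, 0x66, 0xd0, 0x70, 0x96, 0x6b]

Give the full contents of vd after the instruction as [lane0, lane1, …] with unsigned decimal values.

256-bit reg / 16-bit elem → 16 lanes
whilelt: lane j active iff 16+j < 25 → j < 9 → 9 active
  i=0: add(0x5a,0x17) → 113
  i=1: add(0x20,0x52) → 114
  i=2: add(0x33,0x99) → 204
  i=3: add(0x1c,0xbd) → 217
  i=4: add(0xf2,0xfb) → 493
  i=5: add(0x46,0x93) → 217
  i=6: add(0xe7,0x62) → 329
  i=7: add(0xac,0x72) → 286
  i=8: add(0x6d,0xde) → 331
  i=9: tail/zero → 0
  i=10: tail/zero → 0
  i=11: tail/zero → 0
  i=12: tail/zero → 0
  i=13: tail/zero → 0
  i=14: tail/zero → 0
  i=15: tail/zero → 0

vd = [113, 114, 204, 217, 493, 217, 329, 286, 331, 0, 0, 0, 0, 0, 0, 0]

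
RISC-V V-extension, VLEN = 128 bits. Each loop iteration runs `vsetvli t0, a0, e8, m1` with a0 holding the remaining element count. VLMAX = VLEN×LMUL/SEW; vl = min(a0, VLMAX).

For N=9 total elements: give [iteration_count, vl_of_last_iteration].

[iterations, last_vl] = [1, 9]

VLMAX = (128 × 1) / 8 = 16 lanes
iterations = ceil(9/16) = 1; final-pass vl = 9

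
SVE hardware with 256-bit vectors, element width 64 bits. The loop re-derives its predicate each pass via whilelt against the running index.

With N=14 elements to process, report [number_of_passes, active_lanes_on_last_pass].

[iterations, last_vl] = [4, 2]

register lanes = 256/64 = 4
iterations = ceil(14/4) = 4; final-pass vl = 2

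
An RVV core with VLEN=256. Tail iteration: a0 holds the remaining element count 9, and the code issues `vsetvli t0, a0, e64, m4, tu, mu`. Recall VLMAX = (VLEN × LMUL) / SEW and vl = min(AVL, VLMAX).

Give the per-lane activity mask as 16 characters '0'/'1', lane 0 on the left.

VLMAX = (256 × 4) / 64 = 16 lanes
vl = min(AVL, VLMAX) = min(9, 16) = 9
bits (lane 0 leftmost): 1111111110000000

predicate = 1111111110000000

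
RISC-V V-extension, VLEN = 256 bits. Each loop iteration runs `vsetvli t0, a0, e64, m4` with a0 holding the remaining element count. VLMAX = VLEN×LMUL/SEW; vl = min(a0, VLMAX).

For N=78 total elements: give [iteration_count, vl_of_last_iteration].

[iterations, last_vl] = [5, 14]

lanes per group: 256·4/64 = 16
78 elements at 16/iter → 5 passes, remainder 14 on the last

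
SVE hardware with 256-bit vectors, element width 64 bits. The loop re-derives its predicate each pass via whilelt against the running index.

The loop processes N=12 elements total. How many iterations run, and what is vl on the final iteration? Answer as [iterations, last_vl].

[iterations, last_vl] = [3, 4]

lane count: 256 div 64 = 4
12 elements at 4/iter → 3 passes, remainder 4 on the last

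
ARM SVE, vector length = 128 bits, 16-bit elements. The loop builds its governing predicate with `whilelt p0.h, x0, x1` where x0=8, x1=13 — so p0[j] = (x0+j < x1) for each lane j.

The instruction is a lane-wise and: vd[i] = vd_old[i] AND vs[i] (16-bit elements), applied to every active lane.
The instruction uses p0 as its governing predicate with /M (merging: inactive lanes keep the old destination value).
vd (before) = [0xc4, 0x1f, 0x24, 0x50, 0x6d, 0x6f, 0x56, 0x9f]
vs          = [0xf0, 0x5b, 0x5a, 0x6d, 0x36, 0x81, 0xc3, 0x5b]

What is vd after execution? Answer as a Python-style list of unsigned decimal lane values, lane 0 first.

vd = [192, 27, 0, 64, 36, 111, 86, 159]

register lanes = 128/16 = 8
active while 8+j < 13, i.e. j ∈ [0,5) capped at 8 ⇒ 5
[0] and(0xc4,0xf0) = 0xc0
[1] and(0x1f,0x5b) = 0x1b
[2] and(0x24,0x5a) = 0x00
[3] and(0x50,0x6d) = 0x40
[4] and(0x6d,0x36) = 0x24
[5] tail/keep = 0x6f
[6] tail/keep = 0x56
[7] tail/keep = 0x9f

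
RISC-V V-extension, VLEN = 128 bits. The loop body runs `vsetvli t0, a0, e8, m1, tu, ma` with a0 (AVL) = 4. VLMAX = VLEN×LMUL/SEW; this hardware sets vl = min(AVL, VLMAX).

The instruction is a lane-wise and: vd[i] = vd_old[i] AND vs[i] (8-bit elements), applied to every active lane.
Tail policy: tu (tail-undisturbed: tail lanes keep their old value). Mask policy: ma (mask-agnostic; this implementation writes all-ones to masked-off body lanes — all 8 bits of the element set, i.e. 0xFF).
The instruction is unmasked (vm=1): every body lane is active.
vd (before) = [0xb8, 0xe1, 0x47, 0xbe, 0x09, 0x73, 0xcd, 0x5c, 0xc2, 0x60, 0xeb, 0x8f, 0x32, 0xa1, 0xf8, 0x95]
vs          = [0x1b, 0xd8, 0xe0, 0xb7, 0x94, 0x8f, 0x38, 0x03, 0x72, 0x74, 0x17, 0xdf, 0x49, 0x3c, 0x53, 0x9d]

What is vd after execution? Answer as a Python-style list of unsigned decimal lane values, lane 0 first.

VLMAX = (128 × 1) / 8 = 16 lanes
vl = min(AVL, VLMAX) = min(4, 16) = 4
lane  0: and(0xb8,0x1b) ⇒ 0x18
lane  1: and(0xe1,0xd8) ⇒ 0xc0
lane  2: and(0x47,0xe0) ⇒ 0x40
lane  3: and(0xbe,0xb7) ⇒ 0xb6
lane  4: tail/keep ⇒ 0x09
lane  5: tail/keep ⇒ 0x73
lane  6: tail/keep ⇒ 0xcd
lane  7: tail/keep ⇒ 0x5c
lane  8: tail/keep ⇒ 0xc2
lane  9: tail/keep ⇒ 0x60
lane 10: tail/keep ⇒ 0xeb
lane 11: tail/keep ⇒ 0x8f
lane 12: tail/keep ⇒ 0x32
lane 13: tail/keep ⇒ 0xa1
lane 14: tail/keep ⇒ 0xf8
lane 15: tail/keep ⇒ 0x95

vd = [24, 192, 64, 182, 9, 115, 205, 92, 194, 96, 235, 143, 50, 161, 248, 149]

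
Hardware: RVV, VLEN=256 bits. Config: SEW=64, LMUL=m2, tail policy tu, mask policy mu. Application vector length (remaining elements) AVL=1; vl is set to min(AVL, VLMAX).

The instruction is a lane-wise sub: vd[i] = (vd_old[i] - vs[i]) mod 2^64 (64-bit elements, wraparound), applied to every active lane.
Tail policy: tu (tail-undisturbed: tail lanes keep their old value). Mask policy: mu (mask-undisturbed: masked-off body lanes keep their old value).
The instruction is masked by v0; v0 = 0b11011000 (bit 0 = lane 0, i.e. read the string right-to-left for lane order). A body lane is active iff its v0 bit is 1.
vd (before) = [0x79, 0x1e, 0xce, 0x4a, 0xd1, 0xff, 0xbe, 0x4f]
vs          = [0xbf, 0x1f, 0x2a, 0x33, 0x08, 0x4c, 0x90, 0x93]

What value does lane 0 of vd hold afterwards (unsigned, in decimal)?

VLMAX = (256 × 2) / 64 = 8 lanes
vl ← min(1, 8) = 1
  i=0: mask-off/keep → 121
  i=1: tail/keep → 30
  i=2: tail/keep → 206
  i=3: tail/keep → 74
  i=4: tail/keep → 209
  i=5: tail/keep → 255
  i=6: tail/keep → 190
  i=7: tail/keep → 79

vd[0] = 121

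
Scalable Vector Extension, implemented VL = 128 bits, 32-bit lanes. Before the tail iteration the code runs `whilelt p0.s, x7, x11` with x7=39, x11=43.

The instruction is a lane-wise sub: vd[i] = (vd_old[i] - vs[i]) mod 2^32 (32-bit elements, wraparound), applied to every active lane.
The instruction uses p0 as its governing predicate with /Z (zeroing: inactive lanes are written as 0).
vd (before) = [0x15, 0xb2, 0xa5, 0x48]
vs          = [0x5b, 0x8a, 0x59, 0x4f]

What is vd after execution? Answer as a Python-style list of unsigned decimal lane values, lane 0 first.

vd = [4294967226, 40, 76, 4294967289]

register lanes = 128/32 = 4
active while 39+j < 43, i.e. j ∈ [0,4) capped at 4 ⇒ 4
lane  0: sub(0x15,0x5b) ⇒ 0xffffffba
lane  1: sub(0xb2,0x8a) ⇒ 0x28
lane  2: sub(0xa5,0x59) ⇒ 0x4c
lane  3: sub(0x48,0x4f) ⇒ 0xfffffff9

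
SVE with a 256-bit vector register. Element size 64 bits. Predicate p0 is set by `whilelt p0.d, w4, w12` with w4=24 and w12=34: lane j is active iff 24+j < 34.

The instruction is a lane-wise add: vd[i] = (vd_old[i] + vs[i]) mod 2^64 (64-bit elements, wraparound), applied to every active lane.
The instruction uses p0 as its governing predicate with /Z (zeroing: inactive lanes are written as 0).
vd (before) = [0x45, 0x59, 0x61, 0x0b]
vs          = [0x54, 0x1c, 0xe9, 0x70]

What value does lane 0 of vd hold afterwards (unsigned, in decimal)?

lane count: 256 div 64 = 4
whilelt: lane j active iff 24+j < 34 → j < 10 → 4 active
vd[0] add(0x45,0x54) -> 0x99
vd[1] add(0x59,0x1c) -> 0x75
vd[2] add(0x61,0xe9) -> 0x14a
vd[3] add(0x0b,0x70) -> 0x7b

vd[0] = 153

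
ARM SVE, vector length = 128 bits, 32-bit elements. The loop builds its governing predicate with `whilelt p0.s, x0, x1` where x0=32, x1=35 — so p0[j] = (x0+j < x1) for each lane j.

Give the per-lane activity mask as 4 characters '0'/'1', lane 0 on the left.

lane count: 128 div 32 = 4
active while 32+j < 35, i.e. j ∈ [0,3) capped at 4 ⇒ 3
bits (lane 0 leftmost): 1110

predicate = 1110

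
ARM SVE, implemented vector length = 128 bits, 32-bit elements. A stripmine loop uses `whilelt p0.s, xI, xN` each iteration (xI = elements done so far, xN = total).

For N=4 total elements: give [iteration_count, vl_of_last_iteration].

lane count: 128 div 32 = 4
iterations = ceil(4/4) = 1; final-pass vl = 4

[iterations, last_vl] = [1, 4]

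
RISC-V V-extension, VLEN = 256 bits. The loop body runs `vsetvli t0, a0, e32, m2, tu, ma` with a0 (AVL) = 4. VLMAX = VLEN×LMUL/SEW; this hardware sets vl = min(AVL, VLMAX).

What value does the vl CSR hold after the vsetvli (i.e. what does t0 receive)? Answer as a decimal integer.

vl = 4

VLMAX = (256 × 2) / 32 = 16 lanes
vl ← min(4, 16) = 4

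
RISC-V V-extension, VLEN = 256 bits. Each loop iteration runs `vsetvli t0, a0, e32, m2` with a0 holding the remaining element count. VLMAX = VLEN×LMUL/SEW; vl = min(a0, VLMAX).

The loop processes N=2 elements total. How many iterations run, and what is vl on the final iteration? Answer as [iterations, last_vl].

[iterations, last_vl] = [1, 2]

VLMAX = (256 × 2) / 32 = 16 lanes
iterations = ceil(2/16) = 1; final-pass vl = 2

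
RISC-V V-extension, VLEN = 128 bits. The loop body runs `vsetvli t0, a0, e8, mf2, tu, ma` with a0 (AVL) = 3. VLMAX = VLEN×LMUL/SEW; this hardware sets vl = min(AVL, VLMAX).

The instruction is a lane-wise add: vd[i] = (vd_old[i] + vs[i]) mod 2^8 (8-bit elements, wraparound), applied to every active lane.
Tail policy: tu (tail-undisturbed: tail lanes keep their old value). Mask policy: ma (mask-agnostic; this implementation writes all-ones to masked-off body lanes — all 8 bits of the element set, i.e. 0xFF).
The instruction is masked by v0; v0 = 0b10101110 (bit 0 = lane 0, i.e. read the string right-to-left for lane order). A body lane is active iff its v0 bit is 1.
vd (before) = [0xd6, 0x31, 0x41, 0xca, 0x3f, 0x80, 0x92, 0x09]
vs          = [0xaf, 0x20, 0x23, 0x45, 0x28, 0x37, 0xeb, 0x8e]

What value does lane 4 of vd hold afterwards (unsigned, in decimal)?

VLMAX = VLEN×LMUL/SEW = 128×1/2/8 = 8
vl = min(AVL, VLMAX) = min(3, 8) = 3
[0] mask-off/ones = 0xff
[1] add(0x31,0x20) = 0x51
[2] add(0x41,0x23) = 0x64
[3] tail/keep = 0xca
[4] tail/keep = 0x3f
[5] tail/keep = 0x80
[6] tail/keep = 0x92
[7] tail/keep = 0x09

vd[4] = 63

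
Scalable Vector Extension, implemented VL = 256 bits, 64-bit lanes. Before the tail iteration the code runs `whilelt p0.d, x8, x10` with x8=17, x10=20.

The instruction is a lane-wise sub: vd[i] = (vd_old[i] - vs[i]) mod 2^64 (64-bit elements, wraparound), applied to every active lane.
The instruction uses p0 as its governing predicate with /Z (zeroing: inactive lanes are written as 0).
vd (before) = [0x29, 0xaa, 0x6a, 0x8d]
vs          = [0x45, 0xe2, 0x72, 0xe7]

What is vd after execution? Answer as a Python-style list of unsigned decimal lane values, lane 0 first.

vd = [18446744073709551588, 18446744073709551560, 18446744073709551608, 0]

256-bit reg / 64-bit elem → 4 lanes
p0[j] = (17+j < 20); true for j=0..2 → 3 lanes set
lane  0: sub(0x29,0x45) ⇒ 0xffffffffffffffe4
lane  1: sub(0xaa,0xe2) ⇒ 0xffffffffffffffc8
lane  2: sub(0x6a,0x72) ⇒ 0xfffffffffffffff8
lane  3: tail/zero ⇒ 0x00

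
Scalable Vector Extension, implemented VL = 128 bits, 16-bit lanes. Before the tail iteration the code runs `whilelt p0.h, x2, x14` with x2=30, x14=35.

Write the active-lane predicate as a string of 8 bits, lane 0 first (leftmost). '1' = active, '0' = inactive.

register lanes = 128/16 = 8
whilelt: lane j active iff 30+j < 35 → j < 5 → 5 active
bits (lane 0 leftmost): 11111000

predicate = 11111000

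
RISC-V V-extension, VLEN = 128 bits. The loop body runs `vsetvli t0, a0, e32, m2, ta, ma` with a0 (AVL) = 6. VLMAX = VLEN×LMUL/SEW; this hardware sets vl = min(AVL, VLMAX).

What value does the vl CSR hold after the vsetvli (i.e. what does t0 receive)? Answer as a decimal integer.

VLMAX = (128 × 2) / 32 = 8 lanes
vl ← min(6, 8) = 6

vl = 6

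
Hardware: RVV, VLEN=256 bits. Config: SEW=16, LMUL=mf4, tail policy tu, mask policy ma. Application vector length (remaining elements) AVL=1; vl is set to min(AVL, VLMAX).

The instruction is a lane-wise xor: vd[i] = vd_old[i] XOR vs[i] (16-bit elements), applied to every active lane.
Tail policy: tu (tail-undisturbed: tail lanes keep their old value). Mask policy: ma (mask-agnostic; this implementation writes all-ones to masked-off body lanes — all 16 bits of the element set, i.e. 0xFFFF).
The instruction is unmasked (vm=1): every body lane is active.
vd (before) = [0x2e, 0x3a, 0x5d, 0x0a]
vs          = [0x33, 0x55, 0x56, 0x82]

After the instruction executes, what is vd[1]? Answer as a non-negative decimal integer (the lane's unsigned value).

vd[1] = 58

VLMAX = VLEN×LMUL/SEW = 256×1/4/16 = 4
AVL=1 ≤ VLMAX=4, so vl = 1
[0] xor(0x2e,0x33) = 0x1d
[1] tail/keep = 0x3a
[2] tail/keep = 0x5d
[3] tail/keep = 0x0a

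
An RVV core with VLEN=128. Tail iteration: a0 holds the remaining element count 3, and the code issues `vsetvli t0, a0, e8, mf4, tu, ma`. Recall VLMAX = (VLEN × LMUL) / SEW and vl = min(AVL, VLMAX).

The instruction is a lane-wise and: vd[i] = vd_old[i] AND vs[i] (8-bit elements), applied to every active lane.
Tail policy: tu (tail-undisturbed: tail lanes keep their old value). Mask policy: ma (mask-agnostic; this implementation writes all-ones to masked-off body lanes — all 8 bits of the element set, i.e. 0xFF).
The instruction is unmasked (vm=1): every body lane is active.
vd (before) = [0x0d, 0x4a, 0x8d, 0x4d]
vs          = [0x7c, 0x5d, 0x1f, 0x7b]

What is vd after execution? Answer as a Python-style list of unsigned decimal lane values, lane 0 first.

VLMAX = (128 × 1/4) / 8 = 4 lanes
AVL=3 ≤ VLMAX=4, so vl = 3
  i=0: and(0x0d,0x7c) → 12
  i=1: and(0x4a,0x5d) → 72
  i=2: and(0x8d,0x1f) → 13
  i=3: tail/keep → 77

vd = [12, 72, 13, 77]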